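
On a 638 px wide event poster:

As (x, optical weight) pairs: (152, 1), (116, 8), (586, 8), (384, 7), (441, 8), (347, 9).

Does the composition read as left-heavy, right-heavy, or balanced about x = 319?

right-heavy

Weights sum to 1 + 8 + 8 + 7 + 8 + 9 = 41.
x-moment: 1·152 + 8·116 + 8·586 + 7·384 + 8·441 + 9·347 = 15107; centroid 15107/41 ≈ 368.46.
Since 368.5 is right of 319, the composition reads right-heavy.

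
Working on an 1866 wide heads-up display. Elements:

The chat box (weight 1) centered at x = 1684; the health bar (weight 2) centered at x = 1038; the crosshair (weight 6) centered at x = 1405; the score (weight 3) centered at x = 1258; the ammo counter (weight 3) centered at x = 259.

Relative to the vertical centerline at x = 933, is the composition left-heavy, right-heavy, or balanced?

right-heavy

Σw = 1 + 2 + 6 + 3 + 3 = 15.
Σw·x = 1·1684 + 2·1038 + 6·1405 + 3·1258 + 3·259 = 16741, so x̄ = 16741/15 ≈ 1116.07.
1116.1 vs midline 933 → right-heavy.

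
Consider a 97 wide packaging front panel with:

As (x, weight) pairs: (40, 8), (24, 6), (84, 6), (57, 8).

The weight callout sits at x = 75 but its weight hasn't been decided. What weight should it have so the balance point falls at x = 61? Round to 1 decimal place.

w ≈ 20.3

Existing Σw = 28 (8 + 6 + 6 + 8); existing moment 8·40 + 6·24 + 6·84 + 8·57 = 1424.
For the centroid to hit 61: (1424 + w·75) / (28 + w) = 61.
Solving: w = (61·28 − 1424) / (75 − 61) = 284 / 14 ≈ 20.29.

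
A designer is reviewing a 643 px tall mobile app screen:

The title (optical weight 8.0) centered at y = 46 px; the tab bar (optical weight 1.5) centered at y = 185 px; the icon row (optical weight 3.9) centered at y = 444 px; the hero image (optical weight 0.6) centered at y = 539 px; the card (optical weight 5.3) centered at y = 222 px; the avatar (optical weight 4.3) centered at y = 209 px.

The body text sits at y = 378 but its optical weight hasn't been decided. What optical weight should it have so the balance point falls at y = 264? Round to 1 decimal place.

Existing Σw = 23.6 (8.0 + 1.5 + 3.9 + 0.6 + 5.3 + 4.3); existing moment 8.0·46 + 1.5·185 + 3.9·444 + 0.6·539 + 5.3·222 + 4.3·209 = 4775.8.
Balance at y = 264 requires (4775.8 + w·378) / (23.6 + w) = 264.
So w = (264·23.6 − 4775.8)/(378 − 264) = 1454.6/114 ≈ 12.76.

w ≈ 12.8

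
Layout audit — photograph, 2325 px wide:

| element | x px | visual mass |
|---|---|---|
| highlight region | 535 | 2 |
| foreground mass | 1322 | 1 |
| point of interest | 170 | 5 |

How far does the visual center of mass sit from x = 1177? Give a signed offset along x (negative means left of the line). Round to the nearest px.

Σw = 2 + 1 + 5 = 8.
x-moment: 2·535 + 1·1322 + 5·170 = 3242; centroid 3242/8 ≈ 405.25.
Difference: 405.25 − 1177 ≈ -771.75.

≈ -772 px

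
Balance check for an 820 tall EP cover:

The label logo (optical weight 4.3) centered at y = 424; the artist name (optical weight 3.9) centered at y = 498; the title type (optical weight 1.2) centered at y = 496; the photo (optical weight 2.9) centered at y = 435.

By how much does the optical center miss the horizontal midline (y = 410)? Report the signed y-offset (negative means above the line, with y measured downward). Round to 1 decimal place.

≈ 47.1

Weights sum to 4.3 + 3.9 + 1.2 + 2.9 = 12.3.
y: (4.3·424 + 3.9·498 + 1.2·496 + 2.9·435) / 12.3 = 5622.1 / 12.3 ≈ 457.08
Offset from y = 410: 457.08 − 410 ≈ 47.08.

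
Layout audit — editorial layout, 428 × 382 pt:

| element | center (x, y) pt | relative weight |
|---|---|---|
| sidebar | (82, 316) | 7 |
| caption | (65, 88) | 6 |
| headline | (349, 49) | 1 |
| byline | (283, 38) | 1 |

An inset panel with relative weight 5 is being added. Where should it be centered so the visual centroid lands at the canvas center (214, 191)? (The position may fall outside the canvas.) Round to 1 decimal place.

With the inset panel, Σw becomes 7 + 6 + 1 + 1 + 5 = 20.
x: need Σw·x = 20·214 = 4280. Existing = 7·82 + 6·65 + 1·349 + 1·283 = 1596. Remainder 2684 / 5 ≈ 536.80.
y: need Σw·y = 20·191 = 3820. Existing = 7·316 + 6·88 + 1·49 + 1·38 = 2827. Remainder 993 / 5 ≈ 198.60.

(536.8, 198.6)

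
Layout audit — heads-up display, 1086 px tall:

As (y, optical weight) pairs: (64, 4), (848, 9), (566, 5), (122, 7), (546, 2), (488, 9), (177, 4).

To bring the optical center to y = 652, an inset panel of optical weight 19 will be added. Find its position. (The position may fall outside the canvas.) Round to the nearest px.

With the inset panel, Σw becomes 4 + 9 + 5 + 7 + 2 + 9 + 4 + 19 = 59.
y: need Σw·y = 59·652 = 38468. Existing = 4·64 + 9·848 + 5·566 + 7·122 + 2·546 + 9·488 + 4·177 = 17764. Remainder 20704 / 19 ≈ 1089.68.

y ≈ 1090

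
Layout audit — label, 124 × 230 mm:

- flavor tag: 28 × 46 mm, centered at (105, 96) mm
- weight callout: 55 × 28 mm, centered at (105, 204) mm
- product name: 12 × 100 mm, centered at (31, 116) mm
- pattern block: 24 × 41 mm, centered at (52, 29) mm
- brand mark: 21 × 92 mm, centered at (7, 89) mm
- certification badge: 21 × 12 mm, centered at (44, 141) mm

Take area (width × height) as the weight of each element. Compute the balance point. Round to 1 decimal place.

(57.0, 113.0)

Areas: flavor tag 28·46 = 1288, weight callout 55·28 = 1540, product name 12·100 = 1200, pattern block 24·41 = 984, brand mark 21·92 = 1932, certification badge 21·12 = 252. Total weight = 7196.
x: moment 409920 / weight 7196 ≈ 56.96
y: moment 813024 / weight 7196 ≈ 112.98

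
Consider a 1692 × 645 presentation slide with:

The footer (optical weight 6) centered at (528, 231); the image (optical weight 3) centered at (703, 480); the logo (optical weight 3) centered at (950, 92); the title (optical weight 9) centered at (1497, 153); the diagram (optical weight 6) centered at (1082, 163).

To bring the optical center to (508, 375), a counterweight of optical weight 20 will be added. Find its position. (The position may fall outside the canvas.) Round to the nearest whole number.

(-211, 608)

New total weight: (6 + 3 + 3 + 9 + 6) + 20 = 47.
x: target moment 47×508 = 23876; current 6·528 + 3·703 + 3·950 + 9·1497 + 6·1082 = 28092; the counterweight supplies -4216, so x = -4216/20 ≈ -210.80.
y: target moment 47×375 = 17625; current 6·231 + 3·480 + 3·92 + 9·153 + 6·163 = 5457; the counterweight supplies 12168, so y = 12168/20 ≈ 608.40.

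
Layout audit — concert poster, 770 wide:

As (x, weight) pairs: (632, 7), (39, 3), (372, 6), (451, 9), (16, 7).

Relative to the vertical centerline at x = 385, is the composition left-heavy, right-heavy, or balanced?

Weights sum to 7 + 3 + 6 + 9 + 7 = 32.
x: (7·632 + 3·39 + 6·372 + 9·451 + 7·16) / 32 = 10944 / 32 ≈ 342.00
342.0 lies left of the midline 385, so the layout is left-heavy.

left-heavy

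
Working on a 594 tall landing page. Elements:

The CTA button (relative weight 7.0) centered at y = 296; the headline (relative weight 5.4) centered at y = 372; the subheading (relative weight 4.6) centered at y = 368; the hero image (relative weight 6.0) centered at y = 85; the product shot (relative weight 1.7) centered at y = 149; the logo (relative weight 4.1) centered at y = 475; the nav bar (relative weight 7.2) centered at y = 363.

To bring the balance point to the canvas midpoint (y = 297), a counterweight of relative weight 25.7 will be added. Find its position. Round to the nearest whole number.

New total weight: (7.0 + 5.4 + 4.6 + 6.0 + 1.7 + 4.1 + 7.2) + 25.7 = 61.7.
y: need Σw·y = 61.7·297 = 18324.9. Existing = 7.0·296 + 5.4·372 + 4.6·368 + 6.0·85 + 1.7·149 + 4.1·475 + 7.2·363 = 11098.0. Remainder 7226.9 / 25.7 ≈ 281.20.

y ≈ 281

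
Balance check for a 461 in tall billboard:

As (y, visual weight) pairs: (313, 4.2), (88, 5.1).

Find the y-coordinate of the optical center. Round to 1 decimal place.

y ≈ 189.6

Total weight = 4.2 + 5.1 = 9.3.
y: (4.2·313 + 5.1·88) / 9.3 = 1763.4 / 9.3 ≈ 189.61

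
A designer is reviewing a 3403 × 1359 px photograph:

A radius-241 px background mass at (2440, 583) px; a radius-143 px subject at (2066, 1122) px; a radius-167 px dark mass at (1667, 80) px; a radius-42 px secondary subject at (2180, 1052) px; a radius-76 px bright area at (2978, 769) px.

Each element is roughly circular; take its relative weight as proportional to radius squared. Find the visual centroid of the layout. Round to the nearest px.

(2207, 573)

r² weights: background mass 241² = 58081, subject 143² = 20449, dark mass 167² = 27889, secondary subject 42² = 1764, bright area 76² = 5776. Total = 113959.
x-moment: 58081·2440 + 20449·2066 + 27889·1667 + 1764·2180 + 5776·2978 = 251502685; centroid 251502685/113959 ≈ 2206.96.
y-moment: 58081·583 + 20449·1122 + 27889·80 + 1764·1052 + 5776·769 = 65333593; centroid 65333593/113959 ≈ 573.31.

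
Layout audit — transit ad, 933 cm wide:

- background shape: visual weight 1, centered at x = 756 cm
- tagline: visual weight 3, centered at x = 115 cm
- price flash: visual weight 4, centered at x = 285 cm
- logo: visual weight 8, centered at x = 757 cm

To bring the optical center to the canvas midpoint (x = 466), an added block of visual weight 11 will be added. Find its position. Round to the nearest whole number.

x ≈ 390

After adding the added block, total weight = 1 + 3 + 4 + 8 + 11 = 27.
Along x: (8297 + 11·x) / 27 = 466 (existing moment 1·756 + 3·115 + 4·285 + 8·757 = 8297) ⇒ x = (12582 − 8297) / 11 ≈ 389.55.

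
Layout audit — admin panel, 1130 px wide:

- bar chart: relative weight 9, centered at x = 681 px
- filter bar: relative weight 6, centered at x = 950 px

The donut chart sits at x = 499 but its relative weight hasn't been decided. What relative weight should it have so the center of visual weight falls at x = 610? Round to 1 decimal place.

Fixed elements: Σw = 9 + 6 = 15, Σw·x = 9·681 + 6·950 = 11829.
Balance at x = 610 requires (11829 + w·499) / (15 + w) = 610.
Rearranging, w·(499 − 610) = 610·15 − 11829 = -2679, so w ≈ -2679/-111 = 24.14.

w ≈ 24.1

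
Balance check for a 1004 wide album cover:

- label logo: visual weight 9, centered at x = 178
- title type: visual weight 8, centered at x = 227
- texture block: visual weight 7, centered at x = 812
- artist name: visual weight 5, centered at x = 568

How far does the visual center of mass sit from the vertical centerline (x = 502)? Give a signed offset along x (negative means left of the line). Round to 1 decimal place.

Weights sum to 9 + 8 + 7 + 5 = 29.
Σw·x = 9·178 + 8·227 + 7·812 + 5·568 = 11942, so x̄ = 11942/29 ≈ 411.79.
Offset from x = 502: 411.79 − 502 ≈ -90.21.

≈ -90.2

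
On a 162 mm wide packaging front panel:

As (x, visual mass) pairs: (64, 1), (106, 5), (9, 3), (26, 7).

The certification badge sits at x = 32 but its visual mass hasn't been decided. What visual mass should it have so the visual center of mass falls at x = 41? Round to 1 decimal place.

w ≈ 16.3

Fixed elements: Σw = 1 + 5 + 3 + 7 = 16, Σw·x = 1·64 + 5·106 + 3·9 + 7·26 = 803.
Set Σw·x/Σw = 41: (803 + 32w) = 41·(16 + w).
So w = (41·16 − 803)/(32 − 41) = -147/-9 ≈ 16.33.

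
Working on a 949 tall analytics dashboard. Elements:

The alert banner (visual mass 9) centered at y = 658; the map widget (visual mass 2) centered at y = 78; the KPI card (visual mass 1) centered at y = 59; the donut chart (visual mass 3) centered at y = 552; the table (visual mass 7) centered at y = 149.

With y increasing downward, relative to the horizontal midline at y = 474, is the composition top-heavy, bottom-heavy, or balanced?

top-heavy

Total weight = 9 + 2 + 1 + 3 + 7 = 22.
y: (9·658 + 2·78 + 1·59 + 3·552 + 7·149) / 22 = 8836 / 22 ≈ 401.64
401.6 lies above (smaller y than) the midline 474, so the layout is top-heavy.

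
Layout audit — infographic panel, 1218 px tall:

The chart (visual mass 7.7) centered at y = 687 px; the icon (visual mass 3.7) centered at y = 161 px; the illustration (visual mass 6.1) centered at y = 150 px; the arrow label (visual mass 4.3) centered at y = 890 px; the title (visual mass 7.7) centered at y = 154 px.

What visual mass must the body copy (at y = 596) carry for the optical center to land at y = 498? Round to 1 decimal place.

Known weights sum to 7.7 + 3.7 + 6.1 + 4.3 + 7.7 = 29.5; their moment is 7.7·687 + 3.7·161 + 6.1·150 + 4.3·890 + 7.7·154 = 11813.4.
Balance at y = 498 requires (11813.4 + w·596) / (29.5 + w) = 498.
Solving: w = (498·29.5 − 11813.4) / (596 − 498) = 2877.6 / 98 ≈ 29.36.

w ≈ 29.4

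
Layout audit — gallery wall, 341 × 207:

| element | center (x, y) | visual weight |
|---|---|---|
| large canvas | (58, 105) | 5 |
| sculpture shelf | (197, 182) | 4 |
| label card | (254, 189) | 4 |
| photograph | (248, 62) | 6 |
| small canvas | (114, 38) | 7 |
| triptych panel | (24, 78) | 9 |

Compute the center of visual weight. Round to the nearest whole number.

Σw = 5 + 4 + 4 + 6 + 7 + 9 = 35.
x: moment 4596 / weight 35 ≈ 131.31
Σw·y = 3349; ȳ = 3349/35 ≈ 95.69.

(131, 96)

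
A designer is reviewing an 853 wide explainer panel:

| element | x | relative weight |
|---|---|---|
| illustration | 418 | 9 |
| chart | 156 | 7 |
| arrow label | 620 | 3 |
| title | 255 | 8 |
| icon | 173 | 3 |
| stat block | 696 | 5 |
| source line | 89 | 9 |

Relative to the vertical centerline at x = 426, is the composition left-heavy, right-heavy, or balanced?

left-heavy

Σw = 9 + 7 + 3 + 8 + 3 + 5 + 9 = 44.
Σw·x = 9·418 + 7·156 + 3·620 + 8·255 + 3·173 + 5·696 + 9·89 = 13554, so x̄ = 13554/44 ≈ 308.05.
Since 308.0 is left of 426, the composition reads left-heavy.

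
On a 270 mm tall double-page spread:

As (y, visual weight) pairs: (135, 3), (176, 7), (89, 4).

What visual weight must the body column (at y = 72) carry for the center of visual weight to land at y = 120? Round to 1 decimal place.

Existing Σw = 14 (3 + 7 + 4); existing moment 3·135 + 7·176 + 4·89 = 1993.
Balance at y = 120 requires (1993 + w·72) / (14 + w) = 120.
Solving: w = (120·14 − 1993) / (72 − 120) = -313 / -48 ≈ 6.52.

w ≈ 6.5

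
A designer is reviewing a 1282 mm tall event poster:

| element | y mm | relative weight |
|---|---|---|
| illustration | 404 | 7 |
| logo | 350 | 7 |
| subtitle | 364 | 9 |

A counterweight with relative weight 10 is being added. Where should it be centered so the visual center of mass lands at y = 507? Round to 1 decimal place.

With the counterweight, Σw becomes 7 + 7 + 9 + 10 = 33.
y: target moment 33×507 = 16731; current 7·404 + 7·350 + 9·364 = 8554; the counterweight supplies 8177, so y = 8177/10 ≈ 817.70.

y ≈ 817.7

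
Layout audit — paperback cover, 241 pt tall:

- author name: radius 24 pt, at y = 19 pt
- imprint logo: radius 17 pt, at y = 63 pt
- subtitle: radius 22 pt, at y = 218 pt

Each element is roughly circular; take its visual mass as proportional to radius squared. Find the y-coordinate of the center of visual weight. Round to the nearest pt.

y ≈ 100

r² weights: author name 24² = 576, imprint logo 17² = 289, subtitle 22² = 484. Total = 1349.
y-moment: 576·19 + 289·63 + 484·218 = 134663; centroid 134663/1349 ≈ 99.82.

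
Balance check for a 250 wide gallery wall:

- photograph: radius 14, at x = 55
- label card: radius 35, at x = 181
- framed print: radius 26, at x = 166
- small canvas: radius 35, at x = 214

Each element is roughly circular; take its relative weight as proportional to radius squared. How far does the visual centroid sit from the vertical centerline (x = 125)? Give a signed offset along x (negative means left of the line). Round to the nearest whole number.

r² weights: photograph 14² = 196, label card 35² = 1225, framed print 26² = 676, small canvas 35² = 1225. Total = 3322.
Σw·x = 196·55 + 1225·181 + 676·166 + 1225·214 = 606871, so x̄ = 606871/3322 ≈ 182.68.
Difference: 182.68 − 125 ≈ 57.68.

≈ 58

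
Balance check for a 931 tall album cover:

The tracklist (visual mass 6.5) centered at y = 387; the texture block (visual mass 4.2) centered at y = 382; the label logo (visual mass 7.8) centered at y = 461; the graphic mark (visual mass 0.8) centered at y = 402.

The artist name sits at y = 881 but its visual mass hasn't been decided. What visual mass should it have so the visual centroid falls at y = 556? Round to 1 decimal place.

w ≈ 8.3

Existing Σw = 19.3 (6.5 + 4.2 + 7.8 + 0.8); existing moment 6.5·387 + 4.2·382 + 7.8·461 + 0.8·402 = 8037.3.
Balance at y = 556 requires (8037.3 + w·881) / (19.3 + w) = 556.
So w = (556·19.3 − 8037.3)/(881 − 556) = 2693.5/325 ≈ 8.29.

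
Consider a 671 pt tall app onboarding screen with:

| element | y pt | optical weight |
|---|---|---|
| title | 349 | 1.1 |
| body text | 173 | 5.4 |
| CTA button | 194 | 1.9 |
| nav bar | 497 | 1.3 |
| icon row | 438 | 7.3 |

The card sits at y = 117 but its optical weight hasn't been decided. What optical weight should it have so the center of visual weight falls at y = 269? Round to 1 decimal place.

w ≈ 6.3

Fixed elements: Σw = 1.1 + 5.4 + 1.9 + 1.3 + 7.3 = 17.0, Σw·y = 1.1·349 + 5.4·173 + 1.9·194 + 1.3·497 + 7.3·438 = 5530.2.
Balance at y = 269 requires (5530.2 + w·117) / (17.0 + w) = 269.
Solving: w = (269·17.0 − 5530.2) / (117 − 269) = -957.2 / -152 ≈ 6.30.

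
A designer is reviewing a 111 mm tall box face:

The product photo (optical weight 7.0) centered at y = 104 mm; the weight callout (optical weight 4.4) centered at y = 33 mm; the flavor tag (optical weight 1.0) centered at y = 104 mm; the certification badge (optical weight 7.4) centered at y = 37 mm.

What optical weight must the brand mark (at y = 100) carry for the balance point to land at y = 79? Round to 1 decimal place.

Fixed elements: Σw = 7.0 + 4.4 + 1.0 + 7.4 = 19.8, Σw·y = 7.0·104 + 4.4·33 + 1.0·104 + 7.4·37 = 1251.0.
Balance at y = 79 requires (1251.0 + w·100) / (19.8 + w) = 79.
So w = (79·19.8 − 1251.0)/(100 − 79) = 313.2/21 ≈ 14.91.

w ≈ 14.9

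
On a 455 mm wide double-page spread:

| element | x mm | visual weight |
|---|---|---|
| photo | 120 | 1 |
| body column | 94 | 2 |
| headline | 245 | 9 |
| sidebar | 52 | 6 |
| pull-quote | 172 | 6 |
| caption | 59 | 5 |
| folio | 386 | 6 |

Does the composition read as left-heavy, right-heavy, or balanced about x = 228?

left-heavy

Weights sum to 1 + 2 + 9 + 6 + 6 + 5 + 6 = 35.
Σw·x = 6468; x̄ = 6468/35 ≈ 184.80.
184.8 vs midline 228 → left-heavy.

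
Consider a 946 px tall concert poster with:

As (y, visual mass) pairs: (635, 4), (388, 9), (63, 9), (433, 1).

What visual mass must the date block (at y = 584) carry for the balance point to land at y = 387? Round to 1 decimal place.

Known weights sum to 4 + 9 + 9 + 1 = 23; their moment is 4·635 + 9·388 + 9·63 + 1·433 = 7032.
Balance at y = 387 requires (7032 + w·584) / (23 + w) = 387.
Rearranging, w·(584 − 387) = 387·23 − 7032 = 1869, so w ≈ 1869/197 = 9.49.

w ≈ 9.5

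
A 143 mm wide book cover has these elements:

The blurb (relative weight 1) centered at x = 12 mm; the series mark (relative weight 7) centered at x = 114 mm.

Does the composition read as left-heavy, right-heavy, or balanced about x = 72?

right-heavy

Σw = 1 + 7 = 8.
Σw·x = 1·12 + 7·114 = 810, so x̄ = 810/8 ≈ 101.25.
101.2 vs midline 72 → right-heavy.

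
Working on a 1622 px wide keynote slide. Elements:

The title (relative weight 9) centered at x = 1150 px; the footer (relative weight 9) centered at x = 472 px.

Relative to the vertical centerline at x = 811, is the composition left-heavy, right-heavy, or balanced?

balanced

Σw = 9 + 9 = 18.
x-moment: 9·1150 + 9·472 = 14598; centroid 14598/18 ≈ 811.00.
The centroid 811.00 matches the midline at 811, so the layout is balanced.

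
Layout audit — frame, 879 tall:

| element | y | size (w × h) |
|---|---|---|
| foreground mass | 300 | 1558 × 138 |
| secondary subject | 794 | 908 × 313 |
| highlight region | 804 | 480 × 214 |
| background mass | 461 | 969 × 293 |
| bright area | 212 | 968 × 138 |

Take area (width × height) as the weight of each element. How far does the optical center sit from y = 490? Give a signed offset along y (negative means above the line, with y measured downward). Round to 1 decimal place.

≈ 31.8

Taking area as weight: foreground mass 1558·138 = 215004, secondary subject 908·313 = 284204, highlight region 480·214 = 102720, background mass 969·293 = 283917, bright area 968·138 = 133584. Sum 1019429.
y-moment: 215004·300 + 284204·794 + 102720·804 + 283917·461 + 133584·212 = 531951601; centroid 531951601/1019429 ≈ 521.81.
Offset from y = 490: 521.81 − 490 ≈ 31.81.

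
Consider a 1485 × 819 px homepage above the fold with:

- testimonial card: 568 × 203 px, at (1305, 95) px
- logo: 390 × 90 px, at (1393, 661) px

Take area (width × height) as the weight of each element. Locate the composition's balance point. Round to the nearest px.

(1326, 227)

Areas: testimonial card 568·203 = 115304, logo 390·90 = 35100. Total weight = 150404.
x-moment: 115304·1305 + 35100·1393 = 199366020; centroid 199366020/150404 ≈ 1325.54.
y-moment: 115304·95 + 35100·661 = 34154980; centroid 34154980/150404 ≈ 227.09.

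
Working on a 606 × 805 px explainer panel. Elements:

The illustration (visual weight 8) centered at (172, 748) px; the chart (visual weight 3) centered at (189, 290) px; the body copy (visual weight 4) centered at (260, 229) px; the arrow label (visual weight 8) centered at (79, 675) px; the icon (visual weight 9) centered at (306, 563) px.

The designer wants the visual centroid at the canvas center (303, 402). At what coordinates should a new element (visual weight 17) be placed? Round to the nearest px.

With the new element, Σw becomes 8 + 3 + 4 + 8 + 9 + 17 = 49.
Along x: (6369 + 17·x) / 49 = 303 (existing moment 8·172 + 3·189 + 4·260 + 8·79 + 9·306 = 6369) ⇒ x = (14847 − 6369) / 17 ≈ 498.71.
Along y: (18237 + 17·y) / 49 = 402 (existing moment 8·748 + 3·290 + 4·229 + 8·675 + 9·563 = 18237) ⇒ y = (19698 − 18237) / 17 ≈ 85.94.

(499, 86)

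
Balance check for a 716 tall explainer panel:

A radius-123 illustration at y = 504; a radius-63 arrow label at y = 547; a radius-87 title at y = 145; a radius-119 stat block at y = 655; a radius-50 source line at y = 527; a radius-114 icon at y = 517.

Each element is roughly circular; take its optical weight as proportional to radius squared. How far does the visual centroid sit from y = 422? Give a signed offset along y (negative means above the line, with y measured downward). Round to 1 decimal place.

Weights ∝ r²: illustration 123² = 15129, arrow label 63² = 3969, title 87² = 7569, stat block 119² = 14161, source line 50² = 2500, icon 114² = 12996; Σw = 56324.
y: (15129·504 + 3969·547 + 7569·145 + 14161·655 + 2500·527 + 12996·517) / 56324 = 28205451 / 56324 ≈ 500.77
Against y = 422, that's 500.77 − 422 = 78.77.

≈ 78.8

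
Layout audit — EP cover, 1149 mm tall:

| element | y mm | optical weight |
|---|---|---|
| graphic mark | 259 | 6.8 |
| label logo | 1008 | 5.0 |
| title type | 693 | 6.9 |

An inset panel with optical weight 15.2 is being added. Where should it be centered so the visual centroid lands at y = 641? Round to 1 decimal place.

y ≈ 667.6

With the inset panel, Σw becomes 6.8 + 5.0 + 6.9 + 15.2 = 33.9.
y: target moment 33.9×641 = 21729.9; current 6.8·259 + 5.0·1008 + 6.9·693 = 11582.9; the inset panel supplies 10147.0, so y = 10147.0/15.2 ≈ 667.57.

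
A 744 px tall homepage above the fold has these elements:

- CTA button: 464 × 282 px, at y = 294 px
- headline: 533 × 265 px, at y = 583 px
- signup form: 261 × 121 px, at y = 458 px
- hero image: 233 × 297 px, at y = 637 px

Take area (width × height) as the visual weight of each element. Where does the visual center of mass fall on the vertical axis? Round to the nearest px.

y ≈ 481

Areas → weights: CTA button 464·282 = 130848, headline 533·265 = 141245, signup form 261·121 = 31581, hero image 233·297 = 69201; Σw = 372875.
y: (130848·294 + 141245·583 + 31581·458 + 69201·637) / 372875 = 179360282 / 372875 ≈ 481.02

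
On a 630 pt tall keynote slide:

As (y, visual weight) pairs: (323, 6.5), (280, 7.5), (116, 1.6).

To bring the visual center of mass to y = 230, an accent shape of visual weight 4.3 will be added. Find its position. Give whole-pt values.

y ≈ 45

With the accent shape, Σw becomes 6.5 + 7.5 + 1.6 + 4.3 = 19.9.
y: need Σw·y = 19.9·230 = 4577.0. Existing = 6.5·323 + 7.5·280 + 1.6·116 = 4385.1. Remainder 191.9 / 4.3 ≈ 44.63.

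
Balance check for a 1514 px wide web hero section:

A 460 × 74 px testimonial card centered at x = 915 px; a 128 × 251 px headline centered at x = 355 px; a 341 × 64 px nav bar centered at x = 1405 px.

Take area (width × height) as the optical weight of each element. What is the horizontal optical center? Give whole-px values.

Areas → weights: testimonial card 460·74 = 34040, headline 128·251 = 32128, nav bar 341·64 = 21824; Σw = 87992.
x-moment: 34040·915 + 32128·355 + 21824·1405 = 73214760; centroid 73214760/87992 ≈ 832.06.

x ≈ 832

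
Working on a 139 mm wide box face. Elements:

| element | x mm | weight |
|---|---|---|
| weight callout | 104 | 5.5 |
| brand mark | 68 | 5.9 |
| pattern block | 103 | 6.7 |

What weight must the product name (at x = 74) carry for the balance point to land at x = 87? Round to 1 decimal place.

Known weights sum to 5.5 + 5.9 + 6.7 = 18.1; their moment is 5.5·104 + 5.9·68 + 6.7·103 = 1663.3.
Set Σw·x/Σw = 87: (1663.3 + 74w) = 87·(18.1 + w).
So w = (87·18.1 − 1663.3)/(74 − 87) = -88.6/-13 ≈ 6.82.

w ≈ 6.8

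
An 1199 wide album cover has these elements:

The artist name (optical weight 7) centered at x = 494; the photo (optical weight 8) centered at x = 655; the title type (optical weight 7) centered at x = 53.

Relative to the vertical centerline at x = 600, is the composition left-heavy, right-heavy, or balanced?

Σw = 7 + 8 + 7 = 22.
Σw·x = 7·494 + 8·655 + 7·53 = 9069, so x̄ = 9069/22 ≈ 412.23.
412.2 lies left of the midline 600, so the layout is left-heavy.

left-heavy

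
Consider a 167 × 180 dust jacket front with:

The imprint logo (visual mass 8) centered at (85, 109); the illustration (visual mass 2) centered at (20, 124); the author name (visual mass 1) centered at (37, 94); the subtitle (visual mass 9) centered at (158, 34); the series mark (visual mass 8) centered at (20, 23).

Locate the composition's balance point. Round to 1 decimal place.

Σw = 8 + 2 + 1 + 9 + 8 = 28.
x: (8·85 + 2·20 + 1·37 + 9·158 + 8·20) / 28 = 2339 / 28 ≈ 83.54
y: (8·109 + 2·124 + 1·94 + 9·34 + 8·23) / 28 = 1704 / 28 ≈ 60.86

(83.5, 60.9)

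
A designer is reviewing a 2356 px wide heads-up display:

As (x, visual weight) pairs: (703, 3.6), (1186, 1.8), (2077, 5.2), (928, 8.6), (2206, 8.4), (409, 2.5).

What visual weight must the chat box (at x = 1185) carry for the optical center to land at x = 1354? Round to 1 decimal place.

Fixed elements: Σw = 3.6 + 1.8 + 5.2 + 8.6 + 8.4 + 2.5 = 30.1, Σw·x = 3.6·703 + 1.8·1186 + 5.2·2077 + 8.6·928 + 8.4·2206 + 2.5·409 = 42999.7.
Set Σw·x/Σw = 1354: (42999.7 + 1185w) = 1354·(30.1 + w).
So w = (1354·30.1 − 42999.7)/(1185 − 1354) = -2244.3/-169 ≈ 13.28.

w ≈ 13.3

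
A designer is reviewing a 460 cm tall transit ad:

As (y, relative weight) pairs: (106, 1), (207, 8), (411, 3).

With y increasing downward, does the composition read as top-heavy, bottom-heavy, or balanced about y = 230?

Weights sum to 1 + 8 + 3 = 12.
y-moment: 1·106 + 8·207 + 3·411 = 2995; centroid 2995/12 ≈ 249.58.
Since 249.6 is below (larger y than) 230, the composition reads bottom-heavy.

bottom-heavy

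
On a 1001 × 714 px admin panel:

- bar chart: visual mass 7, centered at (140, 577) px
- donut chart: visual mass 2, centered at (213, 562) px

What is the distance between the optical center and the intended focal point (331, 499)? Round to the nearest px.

Σw = 7 + 2 = 9.
Σw·x = 7·140 + 2·213 = 1406, so x̄ = 1406/9 ≈ 156.22.
Σw·y = 7·577 + 2·562 = 5163, so ȳ = 5163/9 ≈ 573.67.
Relative to (331, 499): Δ = (-174.78, 74.67); |Δ| = √(-174.78² + 74.67²) ≈ 190.06.

≈ 190 px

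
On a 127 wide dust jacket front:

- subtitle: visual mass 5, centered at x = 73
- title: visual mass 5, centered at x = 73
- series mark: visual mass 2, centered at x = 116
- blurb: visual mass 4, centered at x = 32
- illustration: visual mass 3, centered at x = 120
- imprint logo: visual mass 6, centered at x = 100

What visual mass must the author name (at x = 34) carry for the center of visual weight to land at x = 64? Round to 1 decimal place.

Known weights sum to 5 + 5 + 2 + 4 + 3 + 6 = 25; their moment is 5·73 + 5·73 + 2·116 + 4·32 + 3·120 + 6·100 = 2050.
Balance at x = 64 requires (2050 + w·34) / (25 + w) = 64.
So w = (64·25 − 2050)/(34 − 64) = -450/-30 ≈ 15.00.

w ≈ 15.0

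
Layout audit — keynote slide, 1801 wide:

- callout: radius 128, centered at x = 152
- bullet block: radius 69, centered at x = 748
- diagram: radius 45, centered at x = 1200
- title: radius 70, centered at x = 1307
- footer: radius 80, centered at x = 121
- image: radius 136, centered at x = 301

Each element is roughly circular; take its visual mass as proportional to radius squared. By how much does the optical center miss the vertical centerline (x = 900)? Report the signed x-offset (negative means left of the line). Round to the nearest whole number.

≈ -499

Weights ∝ r²: callout 128² = 16384, bullet block 69² = 4761, diagram 45² = 2025, title 70² = 4900, footer 80² = 6400, image 136² = 18496; Σw = 52966.
x: (16384·152 + 4761·748 + 2025·1200 + 4900·1307 + 6400·121 + 18496·301) / 52966 = 21227592 / 52966 ≈ 400.78
Offset from x = 900: 400.78 − 900 ≈ -499.22.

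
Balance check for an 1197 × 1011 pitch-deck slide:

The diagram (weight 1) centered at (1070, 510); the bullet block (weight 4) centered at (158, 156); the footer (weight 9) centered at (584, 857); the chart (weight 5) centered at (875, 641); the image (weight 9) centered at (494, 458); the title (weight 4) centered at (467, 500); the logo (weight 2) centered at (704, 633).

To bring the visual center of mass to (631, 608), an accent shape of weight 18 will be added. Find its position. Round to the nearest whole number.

(764, 676)

New total weight: (1 + 4 + 9 + 5 + 9 + 4 + 2) + 18 = 52.
x: need Σw·x = 52·631 = 32812. Existing = 1·1070 + 4·158 + 9·584 + 5·875 + 9·494 + 4·467 + 2·704 = 19055. Remainder 13757 / 18 ≈ 764.28.
y: need Σw·y = 52·608 = 31616. Existing = 1·510 + 4·156 + 9·857 + 5·641 + 9·458 + 4·500 + 2·633 = 19440. Remainder 12176 / 18 ≈ 676.44.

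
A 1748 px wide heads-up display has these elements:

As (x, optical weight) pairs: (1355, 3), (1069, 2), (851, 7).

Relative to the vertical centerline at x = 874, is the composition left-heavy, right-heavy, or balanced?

right-heavy

Weights sum to 3 + 2 + 7 = 12.
x-moment: 3·1355 + 2·1069 + 7·851 = 12160; centroid 12160/12 ≈ 1013.33.
1013.3 vs midline 874 → right-heavy.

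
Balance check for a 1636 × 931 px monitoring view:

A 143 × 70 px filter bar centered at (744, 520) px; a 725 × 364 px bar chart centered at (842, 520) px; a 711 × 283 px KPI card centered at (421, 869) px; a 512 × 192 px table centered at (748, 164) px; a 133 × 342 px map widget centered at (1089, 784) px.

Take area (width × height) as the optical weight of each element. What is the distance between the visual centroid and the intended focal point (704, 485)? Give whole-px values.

Areas → weights: filter bar 143·70 = 10010, bar chart 725·364 = 263900, KPI card 711·283 = 201213, table 512·192 = 98304, map widget 133·342 = 45486; Σw = 618913.
Σw·x = 10010·744 + 263900·842 + 201213·421 + 98304·748 + 45486·1089 = 437427559, so x̄ = 437427559/618913 ≈ 706.77.
Σw·y = 10010·520 + 263900·520 + 201213·869 + 98304·164 + 45486·784 = 369070177, so ȳ = 369070177/618913 ≈ 596.32.
Relative to (704, 485): Δ = (2.77, 111.32); |Δ| = √(2.77² + 111.32²) ≈ 111.35.

≈ 111 px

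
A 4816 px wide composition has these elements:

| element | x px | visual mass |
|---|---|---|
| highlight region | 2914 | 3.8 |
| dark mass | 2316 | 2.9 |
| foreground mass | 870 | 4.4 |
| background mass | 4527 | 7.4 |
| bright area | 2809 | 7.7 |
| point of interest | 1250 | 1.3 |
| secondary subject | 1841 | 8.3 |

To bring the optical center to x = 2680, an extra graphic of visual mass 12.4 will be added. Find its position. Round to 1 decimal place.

x ≈ 2864.8

After adding the extra graphic, total weight = 3.8 + 2.9 + 4.4 + 7.4 + 7.7 + 1.3 + 8.3 + 12.4 = 48.2.
Along x: (93652.0 + 12.4·x) / 48.2 = 2680 (existing moment 3.8·2914 + 2.9·2316 + 4.4·870 + 7.4·4527 + 7.7·2809 + 1.3·1250 + 8.3·1841 = 93652.0) ⇒ x = (129176.0 − 93652.0) / 12.4 ≈ 2864.84.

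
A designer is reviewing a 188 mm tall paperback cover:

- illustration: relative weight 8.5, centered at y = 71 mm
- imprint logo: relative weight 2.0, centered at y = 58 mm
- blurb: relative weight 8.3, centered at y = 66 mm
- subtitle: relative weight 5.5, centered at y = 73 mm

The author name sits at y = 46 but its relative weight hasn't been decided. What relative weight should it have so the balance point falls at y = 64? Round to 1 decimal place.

Known weights sum to 8.5 + 2.0 + 8.3 + 5.5 = 24.3; their moment is 8.5·71 + 2.0·58 + 8.3·66 + 5.5·73 = 1668.8.
Set Σw·y/Σw = 64: (1668.8 + 46w) = 64·(24.3 + w).
Solving: w = (64·24.3 − 1668.8) / (46 − 64) = -113.6 / -18 ≈ 6.31.

w ≈ 6.3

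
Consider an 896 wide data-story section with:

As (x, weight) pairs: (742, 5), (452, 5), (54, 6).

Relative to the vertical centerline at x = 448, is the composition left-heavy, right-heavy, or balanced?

Weights sum to 5 + 5 + 6 = 16.
Σw·x = 5·742 + 5·452 + 6·54 = 6294, so x̄ = 6294/16 ≈ 393.38.
393.4 vs midline 448 → left-heavy.

left-heavy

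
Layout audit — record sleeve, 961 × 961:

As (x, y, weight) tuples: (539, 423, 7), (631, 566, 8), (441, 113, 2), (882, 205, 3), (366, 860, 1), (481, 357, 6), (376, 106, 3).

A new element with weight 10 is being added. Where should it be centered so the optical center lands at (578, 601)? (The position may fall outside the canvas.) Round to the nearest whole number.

(639, 1239)

New total weight: (7 + 8 + 2 + 3 + 1 + 6 + 3) + 10 = 40.
Along x: (16729 + 10·x) / 40 = 578 (existing moment 7·539 + 8·631 + 2·441 + 3·882 + 1·366 + 6·481 + 3·376 = 16729) ⇒ x = (23120 − 16729) / 10 ≈ 639.10.
Along y: (11650 + 10·y) / 40 = 601 (existing moment 7·423 + 8·566 + 2·113 + 3·205 + 1·860 + 6·357 + 3·106 = 11650) ⇒ y = (24040 − 11650) / 10 ≈ 1239.00.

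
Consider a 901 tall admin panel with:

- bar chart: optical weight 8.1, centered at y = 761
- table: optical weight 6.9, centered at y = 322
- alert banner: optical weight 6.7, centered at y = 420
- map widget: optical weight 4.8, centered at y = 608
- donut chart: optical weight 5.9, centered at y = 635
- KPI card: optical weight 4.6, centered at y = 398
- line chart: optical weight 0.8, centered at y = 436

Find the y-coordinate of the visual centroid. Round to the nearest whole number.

Σw = 8.1 + 6.9 + 6.7 + 4.8 + 5.9 + 4.6 + 0.8 = 37.8.
Σw·y = 20044.4; ȳ = 20044.4/37.8 ≈ 530.28.

y ≈ 530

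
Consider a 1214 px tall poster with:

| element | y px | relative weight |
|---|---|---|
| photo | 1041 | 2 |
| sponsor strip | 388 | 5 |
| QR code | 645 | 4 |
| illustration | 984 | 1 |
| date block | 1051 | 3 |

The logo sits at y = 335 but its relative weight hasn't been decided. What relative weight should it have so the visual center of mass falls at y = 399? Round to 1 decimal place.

Known weights sum to 2 + 5 + 4 + 1 + 3 = 15; their moment is 2·1041 + 5·388 + 4·645 + 1·984 + 3·1051 = 10739.
Balance at y = 399 requires (10739 + w·335) / (15 + w) = 399.
Rearranging, w·(335 − 399) = 399·15 − 10739 = -4754, so w ≈ -4754/-64 = 74.28.

w ≈ 74.3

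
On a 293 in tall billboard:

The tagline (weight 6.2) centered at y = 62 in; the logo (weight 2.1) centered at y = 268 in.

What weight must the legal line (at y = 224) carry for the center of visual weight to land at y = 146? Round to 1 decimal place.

Fixed elements: Σw = 6.2 + 2.1 = 8.3, Σw·y = 6.2·62 + 2.1·268 = 947.2.
For the centroid to hit 146: (947.2 + w·224) / (8.3 + w) = 146.
Solving: w = (146·8.3 − 947.2) / (224 − 146) = 264.6 / 78 ≈ 3.39.

w ≈ 3.4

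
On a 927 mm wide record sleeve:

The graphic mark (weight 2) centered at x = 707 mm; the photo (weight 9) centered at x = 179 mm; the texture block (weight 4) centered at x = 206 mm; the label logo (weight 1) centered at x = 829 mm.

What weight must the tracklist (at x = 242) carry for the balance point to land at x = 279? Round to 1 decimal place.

Known weights sum to 2 + 9 + 4 + 1 = 16; their moment is 2·707 + 9·179 + 4·206 + 1·829 = 4678.
Balance at x = 279 requires (4678 + w·242) / (16 + w) = 279.
Solving: w = (279·16 − 4678) / (242 − 279) = -214 / -37 ≈ 5.78.

w ≈ 5.8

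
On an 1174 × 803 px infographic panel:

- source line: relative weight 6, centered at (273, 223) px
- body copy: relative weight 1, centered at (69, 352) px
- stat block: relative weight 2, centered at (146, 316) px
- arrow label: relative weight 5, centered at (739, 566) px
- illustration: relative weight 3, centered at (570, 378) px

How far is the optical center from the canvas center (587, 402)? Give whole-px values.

≈ 155 px

Σw = 6 + 1 + 2 + 5 + 3 = 17.
Σw·x = 6·273 + 1·69 + 2·146 + 5·739 + 3·570 = 7404, so x̄ = 7404/17 ≈ 435.53.
Σw·y = 6·223 + 1·352 + 2·316 + 5·566 + 3·378 = 6286, so ȳ = 6286/17 ≈ 369.76.
From (587, 402): dx = -151.47, dy = -32.24, so the distance is √(dx²+dy²) ≈ 154.86.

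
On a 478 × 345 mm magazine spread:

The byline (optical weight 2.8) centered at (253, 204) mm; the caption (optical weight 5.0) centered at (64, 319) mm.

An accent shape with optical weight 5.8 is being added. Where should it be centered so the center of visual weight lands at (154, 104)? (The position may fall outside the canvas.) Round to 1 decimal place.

(183.8, -129.6)

After adding the accent shape, total weight = 2.8 + 5.0 + 5.8 = 13.6.
x: target moment 13.6×154 = 2094.4; current 2.8·253 + 5.0·64 = 1028.4; the accent shape supplies 1066.0, so x = 1066.0/5.8 ≈ 183.79.
y: target moment 13.6×104 = 1414.4; current 2.8·204 + 5.0·319 = 2166.2; the accent shape supplies -751.8, so y = -751.8/5.8 ≈ -129.62.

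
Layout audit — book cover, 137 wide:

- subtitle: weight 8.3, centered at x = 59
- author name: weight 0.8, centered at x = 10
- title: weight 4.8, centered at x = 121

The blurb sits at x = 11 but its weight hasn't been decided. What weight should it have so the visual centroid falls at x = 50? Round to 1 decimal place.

Existing Σw = 13.9 (8.3 + 0.8 + 4.8); existing moment 8.3·59 + 0.8·10 + 4.8·121 = 1078.5.
For the centroid to hit 50: (1078.5 + w·11) / (13.9 + w) = 50.
Rearranging, w·(11 − 50) = 50·13.9 − 1078.5 = -383.5, so w ≈ -383.5/-39 = 9.83.

w ≈ 9.8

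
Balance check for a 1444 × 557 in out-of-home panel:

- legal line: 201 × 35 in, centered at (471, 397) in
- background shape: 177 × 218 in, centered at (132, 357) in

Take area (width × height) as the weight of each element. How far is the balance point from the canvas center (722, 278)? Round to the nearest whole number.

≈ 544 in

Taking area as weight: legal line 201·35 = 7035, background shape 177·218 = 38586. Sum 45621.
x: (7035·471 + 38586·132) / 45621 = 8406837 / 45621 ≈ 184.28
y: (7035·397 + 38586·357) / 45621 = 16568097 / 45621 ≈ 363.17
Offset from (722, 278): Δx ≈ -537.72, Δy ≈ 85.17; distance = √(Δx² + Δy²) ≈ 544.43.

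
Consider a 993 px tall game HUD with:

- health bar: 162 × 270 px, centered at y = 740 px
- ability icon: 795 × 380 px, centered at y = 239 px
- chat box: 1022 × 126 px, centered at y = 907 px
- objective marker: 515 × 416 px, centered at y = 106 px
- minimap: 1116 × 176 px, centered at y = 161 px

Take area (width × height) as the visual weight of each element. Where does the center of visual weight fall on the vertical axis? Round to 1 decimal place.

y ≈ 311.4

Areas → weights: health bar 162·270 = 43740, ability icon 795·380 = 302100, chat box 1022·126 = 128772, objective marker 515·416 = 214240, minimap 1116·176 = 196416; Σw = 885268.
y: (43740·740 + 302100·239 + 128772·907 + 214240·106 + 196416·161) / 885268 = 275698120 / 885268 ≈ 311.43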